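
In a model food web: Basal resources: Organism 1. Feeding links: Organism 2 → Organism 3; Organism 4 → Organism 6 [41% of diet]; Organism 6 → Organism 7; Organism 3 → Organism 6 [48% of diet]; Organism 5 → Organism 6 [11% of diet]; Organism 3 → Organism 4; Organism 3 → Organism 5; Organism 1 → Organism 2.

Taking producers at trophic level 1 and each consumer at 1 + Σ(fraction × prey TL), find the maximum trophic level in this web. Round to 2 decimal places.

5.52

Organism 2: 1 + 1 = 2
Organism 3: 1 + 2 = 3
Organism 4: 1 + 3 = 4
Organism 5: 1 + 3 = 4
Organism 6: 1 + (0.41×4 + 0.48×3 + 0.11×4) = 4.52
Organism 7: 1 + 4.52 = 5.52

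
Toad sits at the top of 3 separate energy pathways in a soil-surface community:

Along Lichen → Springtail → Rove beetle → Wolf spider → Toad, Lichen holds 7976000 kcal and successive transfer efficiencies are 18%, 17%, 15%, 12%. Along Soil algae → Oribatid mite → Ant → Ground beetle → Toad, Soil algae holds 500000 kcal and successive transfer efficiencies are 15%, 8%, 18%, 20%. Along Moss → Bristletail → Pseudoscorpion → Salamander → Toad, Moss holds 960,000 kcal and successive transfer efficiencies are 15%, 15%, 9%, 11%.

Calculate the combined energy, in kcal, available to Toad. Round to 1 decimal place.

4823.0 kcal

Via Lichen: 7976000 × 0.18 × 0.17 × 0.15 × 0.12 = 4393.1808 kcal
Via Soil algae: 500000 × 0.15 × 0.08 × 0.18 × 0.2 = 216 kcal
Via Moss: 960000 × 0.15 × 0.15 × 0.09 × 0.11 = 213.84 kcal
Total at Toad: 4393.1808 + 216 + 213.84 = 4823.0208 kcal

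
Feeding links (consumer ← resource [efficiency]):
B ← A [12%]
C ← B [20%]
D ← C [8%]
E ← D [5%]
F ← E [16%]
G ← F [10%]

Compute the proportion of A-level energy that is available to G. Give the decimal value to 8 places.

0.00000154

Product of link efficiencies: 0.12 × 0.2 × 0.08 × 0.05 × 0.16 × 0.1 = 0.000001536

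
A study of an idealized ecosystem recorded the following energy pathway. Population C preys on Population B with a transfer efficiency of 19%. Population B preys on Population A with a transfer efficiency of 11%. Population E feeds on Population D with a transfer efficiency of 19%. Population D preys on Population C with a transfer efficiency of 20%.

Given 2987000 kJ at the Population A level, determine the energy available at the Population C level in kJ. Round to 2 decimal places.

62428.30 kJ

Population B: 2987000 × 0.11 = 328570 kJ
Population C: 328570 × 0.19 = 62428.3 kJ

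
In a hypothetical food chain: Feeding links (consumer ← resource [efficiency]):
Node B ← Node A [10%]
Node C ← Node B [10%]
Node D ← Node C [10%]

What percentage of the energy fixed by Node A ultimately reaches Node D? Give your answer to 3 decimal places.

0.100%

Product of link efficiencies: 0.1 × 0.1 × 0.1 = 0.001
As a percentage: 0.001 × 100 = 0.100%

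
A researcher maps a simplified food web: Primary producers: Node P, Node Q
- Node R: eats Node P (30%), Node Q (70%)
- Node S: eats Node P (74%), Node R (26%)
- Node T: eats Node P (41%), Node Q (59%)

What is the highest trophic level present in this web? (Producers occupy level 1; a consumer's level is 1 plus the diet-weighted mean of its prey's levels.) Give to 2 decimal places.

2.26

Node R: 1 + (0.3×1 + 0.7×1) = 2
Node S: 1 + (0.74×1 + 0.26×2) = 2.26
Node T: 1 + (0.41×1 + 0.59×1) = 2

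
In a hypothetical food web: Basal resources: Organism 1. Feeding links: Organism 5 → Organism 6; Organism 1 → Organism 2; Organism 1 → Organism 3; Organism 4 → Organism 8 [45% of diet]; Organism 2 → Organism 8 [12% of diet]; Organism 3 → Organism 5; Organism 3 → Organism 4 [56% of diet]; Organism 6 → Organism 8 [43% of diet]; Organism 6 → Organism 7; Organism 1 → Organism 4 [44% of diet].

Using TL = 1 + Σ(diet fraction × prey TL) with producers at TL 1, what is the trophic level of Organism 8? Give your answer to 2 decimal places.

4.11

Organism 2: 1 + 1 = 2
Organism 3: 1 + 1 = 2
Organism 4: 1 + (0.56×2 + 0.44×1) = 2.56
Organism 5: 1 + 2 = 3
Organism 6: 1 + 3 = 4
Organism 7: 1 + 4 = 5
Organism 8: 1 + (0.43×4 + 0.45×2.56 + 0.12×2) = 4.112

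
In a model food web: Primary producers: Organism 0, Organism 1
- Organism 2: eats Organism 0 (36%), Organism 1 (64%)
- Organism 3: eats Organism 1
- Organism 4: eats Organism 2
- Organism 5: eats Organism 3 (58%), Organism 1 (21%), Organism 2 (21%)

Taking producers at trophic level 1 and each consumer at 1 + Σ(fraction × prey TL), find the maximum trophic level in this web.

3

Organism 2: 1 + (0.36×1 + 0.64×1) = 2
Organism 3: 1 + 1 = 2
Organism 4: 1 + 2 = 3
Organism 5: 1 + (0.58×2 + 0.21×1 + 0.21×2) = 2.79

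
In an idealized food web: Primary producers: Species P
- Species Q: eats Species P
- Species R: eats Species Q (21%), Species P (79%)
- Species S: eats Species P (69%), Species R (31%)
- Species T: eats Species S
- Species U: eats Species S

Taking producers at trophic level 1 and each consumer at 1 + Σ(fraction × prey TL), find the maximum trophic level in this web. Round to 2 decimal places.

Species Q: 1 + 1 = 2
Species R: 1 + (0.21×2 + 0.79×1) = 2.21
Species S: 1 + (0.69×1 + 0.31×2.21) = 2.3751
Species T: 1 + 2.3751 = 3.3751
Species U: 1 + 2.3751 = 3.3751

3.38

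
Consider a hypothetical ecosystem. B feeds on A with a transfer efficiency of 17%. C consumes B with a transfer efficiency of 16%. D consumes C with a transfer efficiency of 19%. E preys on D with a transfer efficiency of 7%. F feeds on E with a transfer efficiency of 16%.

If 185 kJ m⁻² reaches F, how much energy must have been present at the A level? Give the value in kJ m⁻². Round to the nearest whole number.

3196180 kJ m⁻²

Cumulative transfer efficiency: 0.17 × 0.16 × 0.19 × 0.07 × 0.16 = 0.0000578816
A energy = 185 / 0.0000578816 = 3196180 kJ m⁻²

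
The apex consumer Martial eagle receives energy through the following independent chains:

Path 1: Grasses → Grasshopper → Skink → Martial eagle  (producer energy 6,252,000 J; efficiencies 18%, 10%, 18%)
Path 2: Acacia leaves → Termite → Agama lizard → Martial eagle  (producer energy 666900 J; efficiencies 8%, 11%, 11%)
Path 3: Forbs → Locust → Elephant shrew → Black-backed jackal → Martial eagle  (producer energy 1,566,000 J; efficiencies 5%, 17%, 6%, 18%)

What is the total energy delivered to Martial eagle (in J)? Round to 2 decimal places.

Path 1: 6252000 × 0.18 × 0.1 × 0.18 = 20256.48 J
Path 2: 666900 × 0.08 × 0.11 × 0.11 = 645.5592 J
Path 3: 1566000 × 0.05 × 0.17 × 0.06 × 0.18 = 143.7588 J
Total at Martial eagle: 20256.48 + 645.5592 + 143.7588 = 21045.798 J

21045.80 J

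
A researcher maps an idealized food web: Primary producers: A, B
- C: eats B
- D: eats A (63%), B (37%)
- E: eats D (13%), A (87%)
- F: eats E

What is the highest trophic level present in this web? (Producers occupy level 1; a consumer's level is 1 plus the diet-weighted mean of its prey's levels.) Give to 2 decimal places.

C: 1 + 1 = 2
D: 1 + (0.63×1 + 0.37×1) = 2
E: 1 + (0.13×2 + 0.87×1) = 2.13
F: 1 + 2.13 = 3.13

3.13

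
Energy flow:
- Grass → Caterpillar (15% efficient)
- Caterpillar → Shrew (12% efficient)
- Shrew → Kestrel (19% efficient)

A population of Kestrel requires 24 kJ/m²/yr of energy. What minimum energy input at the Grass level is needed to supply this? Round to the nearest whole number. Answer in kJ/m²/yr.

7018 kJ/m²/yr

Cumulative transfer efficiency: 0.15 × 0.12 × 0.19 = 0.00342
Grass energy = 24 / 0.00342 = 7018 kJ/m²/yr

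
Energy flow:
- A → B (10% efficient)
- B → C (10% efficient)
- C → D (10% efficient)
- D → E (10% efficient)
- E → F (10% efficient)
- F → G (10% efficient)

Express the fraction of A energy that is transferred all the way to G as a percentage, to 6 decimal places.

0.000100%

Product of link efficiencies: 0.1 × 0.1 × 0.1 × 0.1 × 0.1 × 0.1 = 0.000001
As a percentage: 0.000001 × 100 = 0.000100%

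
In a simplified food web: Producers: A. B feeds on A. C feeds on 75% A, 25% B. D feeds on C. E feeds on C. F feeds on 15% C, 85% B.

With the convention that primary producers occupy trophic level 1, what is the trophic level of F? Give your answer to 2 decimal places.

3.04

B: 1 + 1 = 2
C: 1 + (0.75×1 + 0.25×2) = 2.25
D: 1 + 2.25 = 3.25
E: 1 + 2.25 = 3.25
F: 1 + (0.15×2.25 + 0.85×2) = 3.0375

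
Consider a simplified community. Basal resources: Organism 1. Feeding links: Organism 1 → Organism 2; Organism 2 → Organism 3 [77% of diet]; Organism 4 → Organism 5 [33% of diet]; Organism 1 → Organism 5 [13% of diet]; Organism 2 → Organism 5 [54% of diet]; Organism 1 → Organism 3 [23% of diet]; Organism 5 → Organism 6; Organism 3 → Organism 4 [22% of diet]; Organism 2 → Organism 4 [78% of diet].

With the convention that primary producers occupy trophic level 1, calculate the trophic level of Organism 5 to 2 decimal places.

3.26

Organism 2: 1 + 1 = 2
Organism 3: 1 + (0.77×2 + 0.23×1) = 2.77
Organism 4: 1 + (0.78×2 + 0.22×2.77) = 3.1694
Organism 5: 1 + (0.54×2 + 0.33×3.1694 + 0.13×1) = 3.255902
Organism 6: 1 + 3.255902 = 4.255902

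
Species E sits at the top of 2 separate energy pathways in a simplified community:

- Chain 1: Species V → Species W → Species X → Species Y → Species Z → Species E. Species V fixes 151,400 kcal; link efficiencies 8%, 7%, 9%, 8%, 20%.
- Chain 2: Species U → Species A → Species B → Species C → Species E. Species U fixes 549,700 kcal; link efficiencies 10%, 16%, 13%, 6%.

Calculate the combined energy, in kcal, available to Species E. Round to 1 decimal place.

69.8 kcal

Chain 1: 151400 × 0.08 × 0.07 × 0.09 × 0.08 × 0.2 = 1.2208896 kcal
Chain 2: 549700 × 0.1 × 0.16 × 0.13 × 0.06 = 68.60256 kcal
Total at Species E: 1.2208896 + 68.60256 = 69.8234496 kcal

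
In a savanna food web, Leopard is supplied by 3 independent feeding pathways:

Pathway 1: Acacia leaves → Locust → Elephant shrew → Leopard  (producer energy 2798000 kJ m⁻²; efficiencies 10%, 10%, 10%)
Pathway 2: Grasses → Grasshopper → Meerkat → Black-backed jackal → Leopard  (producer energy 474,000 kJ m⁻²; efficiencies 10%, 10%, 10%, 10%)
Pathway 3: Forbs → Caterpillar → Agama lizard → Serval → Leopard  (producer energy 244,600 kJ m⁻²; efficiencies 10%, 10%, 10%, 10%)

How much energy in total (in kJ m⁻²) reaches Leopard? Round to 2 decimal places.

Pathway 1: 2798000 × 0.1 × 0.1 × 0.1 = 2798 kJ m⁻²
Pathway 2: 474000 × 0.1 × 0.1 × 0.1 × 0.1 = 47.4 kJ m⁻²
Pathway 3: 244600 × 0.1 × 0.1 × 0.1 × 0.1 = 24.46 kJ m⁻²
Total at Leopard: 2798 + 47.4 + 24.46 = 2869.86 kJ m⁻²

2869.86 kJ m⁻²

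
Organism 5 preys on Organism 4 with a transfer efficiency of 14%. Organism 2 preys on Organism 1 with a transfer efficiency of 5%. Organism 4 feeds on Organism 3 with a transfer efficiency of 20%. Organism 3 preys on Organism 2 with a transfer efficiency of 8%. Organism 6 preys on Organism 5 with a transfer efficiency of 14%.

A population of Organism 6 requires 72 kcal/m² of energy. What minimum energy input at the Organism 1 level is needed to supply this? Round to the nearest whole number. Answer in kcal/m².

4591837 kcal/m²

Cumulative transfer efficiency: 0.05 × 0.08 × 0.2 × 0.14 × 0.14 = 0.00001568
Organism 1 energy = 72 / 0.00001568 = 4591837 kcal/m²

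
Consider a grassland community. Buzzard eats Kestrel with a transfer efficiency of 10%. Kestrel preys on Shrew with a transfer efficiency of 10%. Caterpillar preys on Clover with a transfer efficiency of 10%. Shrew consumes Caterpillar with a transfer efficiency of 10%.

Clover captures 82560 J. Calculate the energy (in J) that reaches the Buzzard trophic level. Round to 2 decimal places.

8.26 J

Caterpillar: 82560 × 0.1 = 8256 J
Shrew: 8256 × 0.1 = 825.6 J
Kestrel: 825.6 × 0.1 = 82.56 J
Buzzard: 82.56 × 0.1 = 8.256 J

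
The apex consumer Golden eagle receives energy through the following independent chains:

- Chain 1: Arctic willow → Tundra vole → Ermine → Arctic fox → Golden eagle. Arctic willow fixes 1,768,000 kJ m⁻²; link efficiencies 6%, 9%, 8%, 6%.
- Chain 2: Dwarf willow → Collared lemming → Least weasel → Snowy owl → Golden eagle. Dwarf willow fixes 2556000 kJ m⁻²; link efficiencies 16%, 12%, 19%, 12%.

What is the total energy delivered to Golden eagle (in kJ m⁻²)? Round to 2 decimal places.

Chain 1: 1768000 × 0.06 × 0.09 × 0.08 × 0.06 = 45.82656 kJ m⁻²
Chain 2: 2556000 × 0.16 × 0.12 × 0.19 × 0.12 = 1118.91456 kJ m⁻²
Total at Golden eagle: 45.82656 + 1118.91456 = 1164.74112 kJ m⁻²

1164.74 kJ m⁻²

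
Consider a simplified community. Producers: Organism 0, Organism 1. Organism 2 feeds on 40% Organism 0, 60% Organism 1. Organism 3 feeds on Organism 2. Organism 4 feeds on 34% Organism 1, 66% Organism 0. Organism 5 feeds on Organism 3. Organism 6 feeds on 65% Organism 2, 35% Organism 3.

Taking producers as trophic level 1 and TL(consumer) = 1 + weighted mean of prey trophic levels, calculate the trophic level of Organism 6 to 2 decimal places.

3.35

Organism 2: 1 + (0.4×1 + 0.6×1) = 2
Organism 3: 1 + 2 = 3
Organism 4: 1 + (0.34×1 + 0.66×1) = 2
Organism 5: 1 + 3 = 4
Organism 6: 1 + (0.65×2 + 0.35×3) = 3.35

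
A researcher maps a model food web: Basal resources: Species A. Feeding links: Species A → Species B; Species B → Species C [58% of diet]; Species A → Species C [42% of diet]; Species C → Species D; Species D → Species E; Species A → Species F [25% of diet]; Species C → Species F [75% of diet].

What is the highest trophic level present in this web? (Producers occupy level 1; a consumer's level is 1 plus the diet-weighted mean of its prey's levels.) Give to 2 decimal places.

Species B: 1 + 1 = 2
Species C: 1 + (0.58×2 + 0.42×1) = 2.58
Species D: 1 + 2.58 = 3.58
Species E: 1 + 3.58 = 4.58
Species F: 1 + (0.25×1 + 0.75×2.58) = 3.185

4.58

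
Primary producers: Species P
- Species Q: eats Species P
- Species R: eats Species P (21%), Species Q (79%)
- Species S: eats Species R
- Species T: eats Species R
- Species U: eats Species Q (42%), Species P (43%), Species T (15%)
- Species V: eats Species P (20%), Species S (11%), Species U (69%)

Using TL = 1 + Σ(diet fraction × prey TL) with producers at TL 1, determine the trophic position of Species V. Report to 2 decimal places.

Species Q: 1 + 1 = 2
Species R: 1 + (0.21×1 + 0.79×2) = 2.79
Species S: 1 + 2.79 = 3.79
Species T: 1 + 2.79 = 3.79
Species U: 1 + (0.42×2 + 0.43×1 + 0.15×3.79) = 2.8385
Species V: 1 + (0.2×1 + 0.11×3.79 + 0.69×2.8385) = 3.575465

3.58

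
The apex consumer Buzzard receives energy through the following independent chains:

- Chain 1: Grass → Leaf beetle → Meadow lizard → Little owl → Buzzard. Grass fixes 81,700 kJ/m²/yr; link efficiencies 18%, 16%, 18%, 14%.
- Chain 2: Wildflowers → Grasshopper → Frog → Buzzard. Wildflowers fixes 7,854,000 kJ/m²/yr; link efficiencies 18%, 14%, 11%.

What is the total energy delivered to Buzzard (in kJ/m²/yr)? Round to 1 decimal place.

Chain 1: 81700 × 0.18 × 0.16 × 0.18 × 0.14 = 59.294592 kJ/m²/yr
Chain 2: 7854000 × 0.18 × 0.14 × 0.11 = 21771.288 kJ/m²/yr
Total at Buzzard: 59.294592 + 21771.288 = 21830.582592 kJ/m²/yr

21830.6 kJ/m²/yr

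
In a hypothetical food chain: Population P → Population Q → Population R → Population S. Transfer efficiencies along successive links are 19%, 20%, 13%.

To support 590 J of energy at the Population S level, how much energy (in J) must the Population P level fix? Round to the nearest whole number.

Cumulative transfer efficiency: 0.19 × 0.2 × 0.13 = 0.00494
Population P energy = 590 / 0.00494 = 119433 J

119433 J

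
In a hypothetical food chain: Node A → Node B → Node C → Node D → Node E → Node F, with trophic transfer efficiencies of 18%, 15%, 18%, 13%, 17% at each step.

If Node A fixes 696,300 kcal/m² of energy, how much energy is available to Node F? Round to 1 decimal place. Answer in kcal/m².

Node B: 696300 × 0.18 = 125334 kcal/m²
Node C: 125334 × 0.15 = 18800.1 kcal/m²
Node D: 18800.1 × 0.18 = 3384.018 kcal/m²
Node E: 3384.018 × 0.13 = 439.92234 kcal/m²
Node F: 439.92234 × 0.17 = 74.7867978 kcal/m²

74.8 kcal/m²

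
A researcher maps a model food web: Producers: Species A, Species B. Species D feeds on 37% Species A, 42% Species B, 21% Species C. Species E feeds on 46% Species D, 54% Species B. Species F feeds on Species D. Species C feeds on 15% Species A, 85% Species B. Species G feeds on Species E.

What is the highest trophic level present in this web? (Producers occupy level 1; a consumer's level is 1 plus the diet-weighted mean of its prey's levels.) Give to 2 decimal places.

3.56

Species C: 1 + (0.15×1 + 0.85×1) = 2
Species D: 1 + (0.37×1 + 0.42×1 + 0.21×2) = 2.21
Species E: 1 + (0.46×2.21 + 0.54×1) = 2.5566
Species F: 1 + 2.21 = 3.21
Species G: 1 + 2.5566 = 3.5566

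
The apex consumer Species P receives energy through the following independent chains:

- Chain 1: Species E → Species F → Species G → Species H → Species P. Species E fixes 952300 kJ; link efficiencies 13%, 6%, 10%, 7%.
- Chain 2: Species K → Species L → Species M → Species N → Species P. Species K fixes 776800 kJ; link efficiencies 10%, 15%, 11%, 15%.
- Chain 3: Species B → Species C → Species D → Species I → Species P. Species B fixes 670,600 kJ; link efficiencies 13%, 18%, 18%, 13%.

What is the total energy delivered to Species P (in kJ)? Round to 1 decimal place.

Chain 1: 952300 × 0.13 × 0.06 × 0.1 × 0.07 = 51.99558 kJ
Chain 2: 776800 × 0.1 × 0.15 × 0.11 × 0.15 = 192.258 kJ
Chain 3: 670600 × 0.13 × 0.18 × 0.18 × 0.13 = 367.193736 kJ
Total at Species P: 51.99558 + 192.258 + 367.193736 = 611.447316 kJ

611.4 kJ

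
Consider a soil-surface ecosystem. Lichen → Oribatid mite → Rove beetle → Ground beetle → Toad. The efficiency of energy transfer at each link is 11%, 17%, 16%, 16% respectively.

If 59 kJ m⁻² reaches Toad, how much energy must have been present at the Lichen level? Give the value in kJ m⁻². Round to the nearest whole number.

Cumulative transfer efficiency: 0.11 × 0.17 × 0.16 × 0.16 = 0.00047872
Lichen energy = 59 / 0.00047872 = 123245 kJ m⁻²

123245 kJ m⁻²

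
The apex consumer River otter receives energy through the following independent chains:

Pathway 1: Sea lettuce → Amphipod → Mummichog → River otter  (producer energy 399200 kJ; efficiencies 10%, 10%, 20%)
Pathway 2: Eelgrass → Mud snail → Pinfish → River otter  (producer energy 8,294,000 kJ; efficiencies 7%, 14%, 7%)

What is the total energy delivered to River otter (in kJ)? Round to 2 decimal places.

Pathway 1: 399200 × 0.1 × 0.1 × 0.2 = 798.4 kJ
Pathway 2: 8294000 × 0.07 × 0.14 × 0.07 = 5689.684 kJ
Total at River otter: 798.4 + 5689.684 = 6488.084 kJ

6488.08 kJ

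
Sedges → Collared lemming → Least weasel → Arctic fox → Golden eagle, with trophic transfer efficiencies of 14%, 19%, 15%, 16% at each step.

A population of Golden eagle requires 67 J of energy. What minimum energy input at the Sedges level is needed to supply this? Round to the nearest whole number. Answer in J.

Cumulative transfer efficiency: 0.14 × 0.19 × 0.15 × 0.16 = 0.0006384
Sedges energy = 67 / 0.0006384 = 104950 J

104950 J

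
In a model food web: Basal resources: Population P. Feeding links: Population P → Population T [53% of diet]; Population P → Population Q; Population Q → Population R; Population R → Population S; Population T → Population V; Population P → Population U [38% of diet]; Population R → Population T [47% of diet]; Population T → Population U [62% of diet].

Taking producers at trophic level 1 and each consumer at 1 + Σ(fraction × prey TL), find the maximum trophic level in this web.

Population Q: 1 + 1 = 2
Population R: 1 + 2 = 3
Population S: 1 + 3 = 4
Population T: 1 + (0.47×3 + 0.53×1) = 2.94
Population U: 1 + (0.38×1 + 0.62×2.94) = 3.2028
Population V: 1 + 2.94 = 3.94

4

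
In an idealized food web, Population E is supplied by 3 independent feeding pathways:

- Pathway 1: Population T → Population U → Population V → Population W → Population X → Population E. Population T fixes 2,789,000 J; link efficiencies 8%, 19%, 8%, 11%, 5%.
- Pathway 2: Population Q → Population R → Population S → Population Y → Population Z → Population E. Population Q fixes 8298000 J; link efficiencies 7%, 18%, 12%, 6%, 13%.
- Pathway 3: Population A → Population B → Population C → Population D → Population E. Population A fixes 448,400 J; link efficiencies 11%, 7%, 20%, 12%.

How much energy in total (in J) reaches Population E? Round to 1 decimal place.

199.4 J

Pathway 1: 2789000 × 0.08 × 0.19 × 0.08 × 0.11 × 0.05 = 18.652832 J
Pathway 2: 8298000 × 0.07 × 0.18 × 0.12 × 0.06 × 0.13 = 97.8632928 J
Pathway 3: 448400 × 0.11 × 0.07 × 0.2 × 0.12 = 82.86432 J
Total at Population E: 18.652832 + 97.8632928 + 82.86432 = 199.3804448 J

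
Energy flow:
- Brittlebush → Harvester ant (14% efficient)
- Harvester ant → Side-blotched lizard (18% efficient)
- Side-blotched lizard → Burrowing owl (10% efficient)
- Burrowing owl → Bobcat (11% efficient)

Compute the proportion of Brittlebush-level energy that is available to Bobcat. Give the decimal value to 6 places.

Product of link efficiencies: 0.14 × 0.18 × 0.1 × 0.11 = 0.0002772

0.000277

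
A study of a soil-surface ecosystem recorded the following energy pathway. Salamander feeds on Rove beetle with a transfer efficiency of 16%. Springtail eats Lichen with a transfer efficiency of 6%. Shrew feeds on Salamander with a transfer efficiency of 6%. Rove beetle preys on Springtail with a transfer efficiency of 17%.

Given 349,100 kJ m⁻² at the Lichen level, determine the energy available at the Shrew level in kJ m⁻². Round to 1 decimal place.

34.2 kJ m⁻²

Springtail: 349100 × 0.06 = 20946 kJ m⁻²
Rove beetle: 20946 × 0.17 = 3560.82 kJ m⁻²
Salamander: 3560.82 × 0.16 = 569.7312 kJ m⁻²
Shrew: 569.7312 × 0.06 = 34.183872 kJ m⁻²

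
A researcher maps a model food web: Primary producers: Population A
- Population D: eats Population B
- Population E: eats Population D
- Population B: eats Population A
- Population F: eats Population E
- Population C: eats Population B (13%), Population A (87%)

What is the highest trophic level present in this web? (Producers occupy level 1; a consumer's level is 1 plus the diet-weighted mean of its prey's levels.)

Population B: 1 + 1 = 2
Population C: 1 + (0.13×2 + 0.87×1) = 2.13
Population D: 1 + 2 = 3
Population E: 1 + 3 = 4
Population F: 1 + 4 = 5

5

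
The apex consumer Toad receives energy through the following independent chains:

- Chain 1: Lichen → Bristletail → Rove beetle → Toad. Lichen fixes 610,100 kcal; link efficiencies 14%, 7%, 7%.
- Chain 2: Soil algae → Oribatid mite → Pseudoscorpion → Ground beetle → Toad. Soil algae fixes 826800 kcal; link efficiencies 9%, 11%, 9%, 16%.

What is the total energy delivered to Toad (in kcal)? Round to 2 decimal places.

Chain 1: 610100 × 0.14 × 0.07 × 0.07 = 418.5286 kcal
Chain 2: 826800 × 0.09 × 0.11 × 0.09 × 0.16 = 117.868608 kcal
Total at Toad: 418.5286 + 117.868608 = 536.397208 kcal

536.40 kcal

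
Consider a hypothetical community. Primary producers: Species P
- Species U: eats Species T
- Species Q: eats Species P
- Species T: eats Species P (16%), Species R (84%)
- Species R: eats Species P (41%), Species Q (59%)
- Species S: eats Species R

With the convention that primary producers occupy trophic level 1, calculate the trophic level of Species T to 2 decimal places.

Species Q: 1 + 1 = 2
Species R: 1 + (0.41×1 + 0.59×2) = 2.59
Species S: 1 + 2.59 = 3.59
Species T: 1 + (0.16×1 + 0.84×2.59) = 3.3356
Species U: 1 + 3.3356 = 4.3356

3.34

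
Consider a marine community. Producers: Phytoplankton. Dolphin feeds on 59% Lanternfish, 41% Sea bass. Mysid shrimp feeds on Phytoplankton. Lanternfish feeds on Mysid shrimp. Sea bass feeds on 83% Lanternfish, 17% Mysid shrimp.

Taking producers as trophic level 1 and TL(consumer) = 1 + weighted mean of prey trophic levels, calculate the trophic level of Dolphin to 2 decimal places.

Mysid shrimp: 1 + 1 = 2
Lanternfish: 1 + 2 = 3
Sea bass: 1 + (0.83×3 + 0.17×2) = 3.83
Dolphin: 1 + (0.59×3 + 0.41×3.83) = 4.3403

4.34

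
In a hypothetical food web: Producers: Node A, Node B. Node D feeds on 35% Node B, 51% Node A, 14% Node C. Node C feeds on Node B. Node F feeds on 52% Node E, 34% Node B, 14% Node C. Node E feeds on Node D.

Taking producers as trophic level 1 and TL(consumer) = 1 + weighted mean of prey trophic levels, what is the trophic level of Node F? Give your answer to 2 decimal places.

Node C: 1 + 1 = 2
Node D: 1 + (0.35×1 + 0.51×1 + 0.14×2) = 2.14
Node E: 1 + 2.14 = 3.14
Node F: 1 + (0.52×3.14 + 0.34×1 + 0.14×2) = 3.2528

3.25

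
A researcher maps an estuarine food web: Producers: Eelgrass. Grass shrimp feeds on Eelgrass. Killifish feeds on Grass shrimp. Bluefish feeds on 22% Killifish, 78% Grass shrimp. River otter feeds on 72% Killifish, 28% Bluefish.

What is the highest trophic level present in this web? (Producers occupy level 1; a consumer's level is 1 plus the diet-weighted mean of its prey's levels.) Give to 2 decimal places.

Grass shrimp: 1 + 1 = 2
Killifish: 1 + 2 = 3
Bluefish: 1 + (0.22×3 + 0.78×2) = 3.22
River otter: 1 + (0.72×3 + 0.28×3.22) = 4.0616

4.06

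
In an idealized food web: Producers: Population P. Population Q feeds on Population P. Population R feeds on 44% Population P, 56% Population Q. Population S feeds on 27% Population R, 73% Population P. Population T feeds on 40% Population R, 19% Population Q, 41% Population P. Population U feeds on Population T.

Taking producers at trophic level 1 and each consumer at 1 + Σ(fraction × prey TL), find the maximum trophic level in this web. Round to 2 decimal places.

Population Q: 1 + 1 = 2
Population R: 1 + (0.44×1 + 0.56×2) = 2.56
Population S: 1 + (0.27×2.56 + 0.73×1) = 2.4212
Population T: 1 + (0.4×2.56 + 0.19×2 + 0.41×1) = 2.814
Population U: 1 + 2.814 = 3.814

3.81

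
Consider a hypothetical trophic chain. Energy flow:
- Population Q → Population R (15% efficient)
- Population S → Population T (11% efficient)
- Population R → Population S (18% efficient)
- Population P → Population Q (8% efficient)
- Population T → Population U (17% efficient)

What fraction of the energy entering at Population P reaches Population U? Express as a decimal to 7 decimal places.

Product of link efficiencies: 0.08 × 0.15 × 0.18 × 0.11 × 0.17 = 0.000040392

0.0000404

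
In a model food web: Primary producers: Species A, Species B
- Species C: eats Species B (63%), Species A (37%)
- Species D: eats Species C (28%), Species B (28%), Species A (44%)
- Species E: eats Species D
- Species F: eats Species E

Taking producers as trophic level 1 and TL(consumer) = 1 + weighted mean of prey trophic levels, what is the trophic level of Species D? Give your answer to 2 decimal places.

Species C: 1 + (0.63×1 + 0.37×1) = 2
Species D: 1 + (0.28×2 + 0.28×1 + 0.44×1) = 2.28
Species E: 1 + 2.28 = 3.28
Species F: 1 + 3.28 = 4.28

2.28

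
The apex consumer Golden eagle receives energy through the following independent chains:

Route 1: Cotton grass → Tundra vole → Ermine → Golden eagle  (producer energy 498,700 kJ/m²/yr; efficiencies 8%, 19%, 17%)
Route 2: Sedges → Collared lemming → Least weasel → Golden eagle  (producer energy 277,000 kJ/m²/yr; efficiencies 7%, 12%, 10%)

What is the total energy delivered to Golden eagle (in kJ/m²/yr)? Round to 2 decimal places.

Route 1: 498700 × 0.08 × 0.19 × 0.17 = 1288.6408 kJ/m²/yr
Route 2: 277000 × 0.07 × 0.12 × 0.1 = 232.68 kJ/m²/yr
Total at Golden eagle: 1288.6408 + 232.68 = 1521.3208 kJ/m²/yr

1521.32 kJ/m²/yr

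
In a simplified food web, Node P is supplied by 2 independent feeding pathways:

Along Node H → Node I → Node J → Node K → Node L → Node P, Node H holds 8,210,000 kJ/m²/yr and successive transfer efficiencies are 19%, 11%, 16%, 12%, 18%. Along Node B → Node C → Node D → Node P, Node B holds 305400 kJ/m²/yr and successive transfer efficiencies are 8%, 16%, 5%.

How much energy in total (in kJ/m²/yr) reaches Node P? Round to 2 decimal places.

788.47 kJ/m²/yr

Via Node H: 8210000 × 0.19 × 0.11 × 0.16 × 0.12 × 0.18 = 593.011584 kJ/m²/yr
Via Node B: 305400 × 0.08 × 0.16 × 0.05 = 195.456 kJ/m²/yr
Total at Node P: 593.011584 + 195.456 = 788.467584 kJ/m²/yr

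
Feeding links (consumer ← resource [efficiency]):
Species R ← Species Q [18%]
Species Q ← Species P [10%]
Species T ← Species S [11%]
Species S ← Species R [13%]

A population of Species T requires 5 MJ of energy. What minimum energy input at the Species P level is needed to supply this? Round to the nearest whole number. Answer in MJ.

19425 MJ

Cumulative transfer efficiency: 0.1 × 0.18 × 0.13 × 0.11 = 0.0002574
Species P energy = 5 / 0.0002574 = 19425 MJ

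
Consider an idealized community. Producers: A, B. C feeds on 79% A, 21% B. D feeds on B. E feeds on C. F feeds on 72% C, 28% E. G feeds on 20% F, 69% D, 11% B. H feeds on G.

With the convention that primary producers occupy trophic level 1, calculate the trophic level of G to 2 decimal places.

3.15

C: 1 + (0.79×1 + 0.21×1) = 2
D: 1 + 1 = 2
E: 1 + 2 = 3
F: 1 + (0.72×2 + 0.28×3) = 3.28
G: 1 + (0.2×3.28 + 0.69×2 + 0.11×1) = 3.146
H: 1 + 3.146 = 4.146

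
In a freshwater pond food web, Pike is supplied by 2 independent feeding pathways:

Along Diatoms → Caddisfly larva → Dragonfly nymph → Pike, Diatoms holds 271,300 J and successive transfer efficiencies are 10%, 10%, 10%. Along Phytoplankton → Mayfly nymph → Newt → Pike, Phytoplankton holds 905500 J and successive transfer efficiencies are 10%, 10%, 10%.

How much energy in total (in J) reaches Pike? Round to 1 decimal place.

Via Diatoms: 271300 × 0.1 × 0.1 × 0.1 = 271.3 J
Via Phytoplankton: 905500 × 0.1 × 0.1 × 0.1 = 905.5 J
Total at Pike: 271.3 + 905.5 = 1176.8 J

1176.8 J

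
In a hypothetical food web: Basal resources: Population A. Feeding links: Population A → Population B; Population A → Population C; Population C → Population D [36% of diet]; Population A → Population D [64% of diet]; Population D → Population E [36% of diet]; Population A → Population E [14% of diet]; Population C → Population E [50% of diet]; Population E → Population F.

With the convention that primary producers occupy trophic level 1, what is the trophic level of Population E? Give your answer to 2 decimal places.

Population B: 1 + 1 = 2
Population C: 1 + 1 = 2
Population D: 1 + (0.36×2 + 0.64×1) = 2.36
Population E: 1 + (0.36×2.36 + 0.14×1 + 0.5×2) = 2.9896
Population F: 1 + 2.9896 = 3.9896

2.99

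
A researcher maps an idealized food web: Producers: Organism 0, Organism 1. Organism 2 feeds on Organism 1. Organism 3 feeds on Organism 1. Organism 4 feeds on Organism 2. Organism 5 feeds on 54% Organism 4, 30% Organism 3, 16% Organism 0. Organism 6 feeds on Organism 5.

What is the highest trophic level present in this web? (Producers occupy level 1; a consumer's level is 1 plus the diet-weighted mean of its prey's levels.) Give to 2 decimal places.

4.38

Organism 2: 1 + 1 = 2
Organism 3: 1 + 1 = 2
Organism 4: 1 + 2 = 3
Organism 5: 1 + (0.54×3 + 0.3×2 + 0.16×1) = 3.38
Organism 6: 1 + 3.38 = 4.38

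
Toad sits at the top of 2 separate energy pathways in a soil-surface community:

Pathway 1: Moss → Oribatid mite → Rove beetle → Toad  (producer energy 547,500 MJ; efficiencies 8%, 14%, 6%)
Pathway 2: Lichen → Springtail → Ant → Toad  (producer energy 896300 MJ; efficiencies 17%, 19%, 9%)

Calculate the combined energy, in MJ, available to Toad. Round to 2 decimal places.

2973.46 MJ

Pathway 1: 547500 × 0.08 × 0.14 × 0.06 = 367.92 MJ
Pathway 2: 896300 × 0.17 × 0.19 × 0.09 = 2605.5441 MJ
Total at Toad: 367.92 + 2605.5441 = 2973.4641 MJ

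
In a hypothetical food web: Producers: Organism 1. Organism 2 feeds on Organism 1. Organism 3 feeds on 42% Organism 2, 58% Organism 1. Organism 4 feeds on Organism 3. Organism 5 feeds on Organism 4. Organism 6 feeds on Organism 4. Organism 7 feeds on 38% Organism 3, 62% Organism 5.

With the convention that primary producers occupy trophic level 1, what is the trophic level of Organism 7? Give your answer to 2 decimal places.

4.66

Organism 2: 1 + 1 = 2
Organism 3: 1 + (0.42×2 + 0.58×1) = 2.42
Organism 4: 1 + 2.42 = 3.42
Organism 5: 1 + 3.42 = 4.42
Organism 6: 1 + 3.42 = 4.42
Organism 7: 1 + (0.38×2.42 + 0.62×4.42) = 4.66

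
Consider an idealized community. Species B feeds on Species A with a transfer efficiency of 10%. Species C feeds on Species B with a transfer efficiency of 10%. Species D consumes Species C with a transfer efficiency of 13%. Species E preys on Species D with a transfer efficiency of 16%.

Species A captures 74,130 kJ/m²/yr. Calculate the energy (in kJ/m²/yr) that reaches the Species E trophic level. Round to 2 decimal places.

Species B: 74130 × 0.1 = 7413 kJ/m²/yr
Species C: 7413 × 0.1 = 741.3 kJ/m²/yr
Species D: 741.3 × 0.13 = 96.369 kJ/m²/yr
Species E: 96.369 × 0.16 = 15.41904 kJ/m²/yr

15.42 kJ/m²/yr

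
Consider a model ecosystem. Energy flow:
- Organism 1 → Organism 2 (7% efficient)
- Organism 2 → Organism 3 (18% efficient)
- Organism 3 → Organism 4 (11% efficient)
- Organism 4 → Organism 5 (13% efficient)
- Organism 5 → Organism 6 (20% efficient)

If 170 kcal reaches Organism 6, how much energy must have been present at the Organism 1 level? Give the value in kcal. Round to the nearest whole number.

Cumulative transfer efficiency: 0.07 × 0.18 × 0.11 × 0.13 × 0.2 = 0.000036036
Organism 1 energy = 170 / 0.000036036 = 4717505 kcal

4717505 kcal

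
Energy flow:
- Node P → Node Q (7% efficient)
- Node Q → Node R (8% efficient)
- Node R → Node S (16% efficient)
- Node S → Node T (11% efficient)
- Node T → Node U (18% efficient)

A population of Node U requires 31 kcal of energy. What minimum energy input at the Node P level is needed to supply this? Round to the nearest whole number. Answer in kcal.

1747385 kcal

Cumulative transfer efficiency: 0.07 × 0.08 × 0.16 × 0.11 × 0.18 = 0.0000177408
Node P energy = 31 / 0.0000177408 = 1747385 kcal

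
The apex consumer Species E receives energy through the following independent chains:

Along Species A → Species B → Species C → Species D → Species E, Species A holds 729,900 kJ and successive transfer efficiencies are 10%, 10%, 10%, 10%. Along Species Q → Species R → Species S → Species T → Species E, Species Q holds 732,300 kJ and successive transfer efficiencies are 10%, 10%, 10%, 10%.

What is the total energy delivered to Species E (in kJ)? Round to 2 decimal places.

Via Species A: 729900 × 0.1 × 0.1 × 0.1 × 0.1 = 72.99 kJ
Via Species Q: 732300 × 0.1 × 0.1 × 0.1 × 0.1 = 73.23 kJ
Total at Species E: 72.99 + 73.23 = 146.22 kJ

146.22 kJ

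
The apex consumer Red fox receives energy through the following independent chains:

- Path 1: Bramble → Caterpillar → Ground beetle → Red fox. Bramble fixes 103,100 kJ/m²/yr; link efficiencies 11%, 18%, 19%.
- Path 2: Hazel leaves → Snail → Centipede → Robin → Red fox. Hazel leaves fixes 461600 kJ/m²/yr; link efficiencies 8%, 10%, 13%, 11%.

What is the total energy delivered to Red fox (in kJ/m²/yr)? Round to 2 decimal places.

440.67 kJ/m²/yr

Path 1: 103100 × 0.11 × 0.18 × 0.19 = 387.8622 kJ/m²/yr
Path 2: 461600 × 0.08 × 0.1 × 0.13 × 0.11 = 52.80704 kJ/m²/yr
Total at Red fox: 387.8622 + 52.80704 = 440.66924 kJ/m²/yr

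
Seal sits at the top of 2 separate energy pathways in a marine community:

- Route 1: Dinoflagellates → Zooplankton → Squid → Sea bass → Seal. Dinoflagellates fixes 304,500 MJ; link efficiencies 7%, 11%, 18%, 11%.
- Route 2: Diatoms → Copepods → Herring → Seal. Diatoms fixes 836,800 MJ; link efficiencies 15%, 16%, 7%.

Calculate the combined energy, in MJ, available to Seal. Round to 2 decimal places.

1452.25 MJ

Route 1: 304500 × 0.07 × 0.11 × 0.18 × 0.11 = 46.42407 MJ
Route 2: 836800 × 0.15 × 0.16 × 0.07 = 1405.824 MJ
Total at Seal: 46.42407 + 1405.824 = 1452.24807 MJ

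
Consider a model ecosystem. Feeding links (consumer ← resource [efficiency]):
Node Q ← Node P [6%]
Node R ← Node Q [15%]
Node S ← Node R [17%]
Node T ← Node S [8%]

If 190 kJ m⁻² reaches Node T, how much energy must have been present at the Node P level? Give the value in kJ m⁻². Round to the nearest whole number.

Cumulative transfer efficiency: 0.06 × 0.15 × 0.17 × 0.08 = 0.0001224
Node P energy = 190 / 0.0001224 = 1552288 kJ m⁻²

1552288 kJ m⁻²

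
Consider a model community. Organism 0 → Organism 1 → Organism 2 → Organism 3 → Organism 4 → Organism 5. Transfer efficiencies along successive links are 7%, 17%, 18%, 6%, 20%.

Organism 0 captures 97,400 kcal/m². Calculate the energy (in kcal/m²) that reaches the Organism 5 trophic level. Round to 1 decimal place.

2.5 kcal/m²

Organism 1: 97400 × 0.07 = 6818 kcal/m²
Organism 2: 6818 × 0.17 = 1159.06 kcal/m²
Organism 3: 1159.06 × 0.18 = 208.6308 kcal/m²
Organism 4: 208.6308 × 0.06 = 12.517848 kcal/m²
Organism 5: 12.517848 × 0.2 = 2.5035696 kcal/m²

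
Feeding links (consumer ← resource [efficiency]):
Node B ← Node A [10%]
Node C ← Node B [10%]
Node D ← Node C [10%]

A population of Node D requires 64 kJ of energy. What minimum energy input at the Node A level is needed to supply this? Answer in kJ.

Cumulative transfer efficiency: 0.1 × 0.1 × 0.1 = 0.001
Node A energy = 64 / 0.001 = 64000 kJ

64000 kJ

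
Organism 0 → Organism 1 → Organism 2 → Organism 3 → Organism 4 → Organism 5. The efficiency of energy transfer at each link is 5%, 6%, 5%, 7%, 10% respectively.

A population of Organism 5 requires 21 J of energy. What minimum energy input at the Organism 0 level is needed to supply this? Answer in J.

Cumulative transfer efficiency: 0.05 × 0.06 × 0.05 × 0.07 × 0.1 = 0.00000105
Organism 0 energy = 21 / 0.00000105 = 20000000 J

20000000 J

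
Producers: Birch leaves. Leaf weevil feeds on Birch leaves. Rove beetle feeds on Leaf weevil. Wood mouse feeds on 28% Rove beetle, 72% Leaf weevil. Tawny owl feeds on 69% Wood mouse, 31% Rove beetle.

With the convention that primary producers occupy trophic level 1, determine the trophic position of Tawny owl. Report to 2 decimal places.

4.19

Leaf weevil: 1 + 1 = 2
Rove beetle: 1 + 2 = 3
Wood mouse: 1 + (0.28×3 + 0.72×2) = 3.28
Tawny owl: 1 + (0.69×3.28 + 0.31×3) = 4.1932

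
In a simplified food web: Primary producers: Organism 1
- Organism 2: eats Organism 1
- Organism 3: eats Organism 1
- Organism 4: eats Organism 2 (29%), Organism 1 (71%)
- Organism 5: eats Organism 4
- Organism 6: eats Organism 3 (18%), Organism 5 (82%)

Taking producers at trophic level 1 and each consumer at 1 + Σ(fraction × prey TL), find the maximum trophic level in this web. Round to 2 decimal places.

4.06

Organism 2: 1 + 1 = 2
Organism 3: 1 + 1 = 2
Organism 4: 1 + (0.29×2 + 0.71×1) = 2.29
Organism 5: 1 + 2.29 = 3.29
Organism 6: 1 + (0.18×2 + 0.82×3.29) = 4.0578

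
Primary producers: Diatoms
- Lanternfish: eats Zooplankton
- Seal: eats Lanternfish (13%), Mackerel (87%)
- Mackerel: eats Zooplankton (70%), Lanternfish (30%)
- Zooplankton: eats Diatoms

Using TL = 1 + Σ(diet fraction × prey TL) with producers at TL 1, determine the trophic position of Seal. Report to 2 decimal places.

Zooplankton: 1 + 1 = 2
Lanternfish: 1 + 2 = 3
Mackerel: 1 + (0.7×2 + 0.3×3) = 3.3
Seal: 1 + (0.13×3 + 0.87×3.3) = 4.261

4.26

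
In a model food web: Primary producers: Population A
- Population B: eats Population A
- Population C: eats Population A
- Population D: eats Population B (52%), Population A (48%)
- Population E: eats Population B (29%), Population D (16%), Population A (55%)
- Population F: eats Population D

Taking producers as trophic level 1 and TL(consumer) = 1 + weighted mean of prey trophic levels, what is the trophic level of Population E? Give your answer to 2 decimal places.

2.53

Population B: 1 + 1 = 2
Population C: 1 + 1 = 2
Population D: 1 + (0.52×2 + 0.48×1) = 2.52
Population E: 1 + (0.29×2 + 0.16×2.52 + 0.55×1) = 2.5332
Population F: 1 + 2.52 = 3.52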